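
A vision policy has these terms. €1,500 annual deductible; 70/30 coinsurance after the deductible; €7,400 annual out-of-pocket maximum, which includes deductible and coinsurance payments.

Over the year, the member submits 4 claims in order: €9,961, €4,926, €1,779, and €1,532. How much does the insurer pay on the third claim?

#1 (€9,961): €1,500 to deductible, leaving €8,461; member's 30% is €2,538.30. Member owes €4,038.30 (running OOP €4,038.30). Plan pays €9,961 − €4,038.30 = €5,922.70.
#2 (€4,926): 30% coinsurance on €4,926 = €1,477.80. Member pays €1,477.80; OOP now €5,516.10. Insurer: €4,926 − €1,477.80 = €3,448.20.
#3 (€1,779): deductible already satisfied, so member's share is 30% × €1,779 = €533.70. Cost to member: €533.70. OOP to date €6,049.80. Plan pays €1,779 − €533.70 = €1,245.30.

€1,245.30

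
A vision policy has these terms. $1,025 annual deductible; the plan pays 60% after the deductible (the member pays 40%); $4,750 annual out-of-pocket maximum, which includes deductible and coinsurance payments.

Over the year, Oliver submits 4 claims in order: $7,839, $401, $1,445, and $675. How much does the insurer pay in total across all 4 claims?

Bill 1, $7,839: $1,025 to deductible, leaving $6,814; member's 40% is $2,725.60. Cost to member: $3,750.60. OOP to date $3,750.60. Insurer: $7,839 − $3,750.60 = $4,088.40.
Bill 2, $401: 40% coinsurance on $401 = $160.40. Cost to member: $160.40. OOP to date $3,911. Insurer: $401 − $160.40 = $240.60.
Bill 3, $1,445: deductible met; 40% of $1,445 = $578. Member pays $578; OOP now $4,489. Plan pays $1,445 − $578 = $867.
Bill 4, $675: deductible met; 40% of $675 = $270. Adding that to $4,489 gives $4,759, past the $4,750 cap; member pays only $4,750 − $4,489 = $261. Insurer: $675 − $261 = $414.
Insurer total = bills − member's total = $10,360 − $4,750 = $5,610.

$5,610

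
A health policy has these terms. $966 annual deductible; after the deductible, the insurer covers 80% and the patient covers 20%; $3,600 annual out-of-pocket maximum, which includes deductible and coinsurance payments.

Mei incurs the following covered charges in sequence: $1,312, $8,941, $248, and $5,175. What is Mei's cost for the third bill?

Claim 1 — $1,312: $966 finishes the deductible; $346 goes to coinsurance; patient's 20% is $69.20. Patient pays $1,035.20; OOP now $1,035.20.
Claim 2 — $8,941: 20% coinsurance on $8,941 = $1,788.20. Patient pays $1,788.20; OOP now $2,823.40.
Claim 3 — $248: deductible already satisfied, so patient's share is 20% × $248 = $49.60. Cost to patient: $49.60. OOP to date $2,873.

$49.60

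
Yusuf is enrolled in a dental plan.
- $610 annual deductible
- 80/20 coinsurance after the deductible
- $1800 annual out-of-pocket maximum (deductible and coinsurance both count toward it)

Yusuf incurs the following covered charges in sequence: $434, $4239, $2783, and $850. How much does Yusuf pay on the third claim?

$377.40

Claim 1 ($434): all of it applies to the deductible. Patient pays $434; OOP now $434.
Claim 2 ($4239): $176 to deductible, leaving $4063; patient's 20% is $812.60. Patient pays $988.60; OOP now $1422.60.
Claim 3 ($2783): deductible met; 20% of $2783 = $556.60. That would push OOP to $1979.20, over the $1800 cap, so patient pays $1800 − $1422.60 = $377.40.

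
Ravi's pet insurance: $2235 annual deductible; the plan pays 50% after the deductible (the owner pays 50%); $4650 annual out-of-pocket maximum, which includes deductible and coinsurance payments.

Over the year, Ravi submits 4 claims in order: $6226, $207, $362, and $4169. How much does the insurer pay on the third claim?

Claim 1 ($6226): $2235 to deductible, leaving $3991; owner's 50% is $1995.50. Cost to owner: $4230.50. OOP to date $4230.50. Insurer: $6226 − $4230.50 = $1995.50.
Claim 2 ($207): 50% coinsurance on $207 = $103.50. Cost to owner: $103.50. OOP to date $4334. Plan pays $207 − $103.50 = $103.50.
Claim 3 ($362): deductible already satisfied, so owner's share is 50% × $362 = $181. Cost to owner: $181. OOP to date $4515. Insurer: $362 − $181 = $181.

$181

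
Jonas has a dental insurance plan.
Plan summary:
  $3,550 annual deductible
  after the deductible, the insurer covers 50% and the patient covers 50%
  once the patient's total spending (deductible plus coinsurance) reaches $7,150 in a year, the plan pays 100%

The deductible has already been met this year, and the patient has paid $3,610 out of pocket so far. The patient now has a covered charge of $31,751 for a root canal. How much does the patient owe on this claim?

$3,540

The deductible is already satisfied, so the full bill goes to coinsurance.
50% of $31,751 = $15,875.50 falls to the patient.
Adding $15,875.50 to the $3,610 already spent would give $19,485.50, which exceeds the $7,150 cap; the patient pays just $7,150 − $3,610 = $3,540.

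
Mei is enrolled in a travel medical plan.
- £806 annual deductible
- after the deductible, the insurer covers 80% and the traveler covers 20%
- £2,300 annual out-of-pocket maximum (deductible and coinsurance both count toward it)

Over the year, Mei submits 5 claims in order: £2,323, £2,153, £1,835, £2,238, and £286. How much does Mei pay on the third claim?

Bill 1, £2,323: deductible takes £806, £1,517 remains; coinsurance £1,517 × 20% = £303.40. Cost to traveler: £1,109.40. OOP to date £1,109.40.
Bill 2, £2,153: 20% coinsurance on £2,153 = £430.60. Traveler owes £430.60 (running OOP £1,540).
Bill 3, £1,835: 20% coinsurance on £1,835 = £367. Traveler pays £367; OOP now £1,907.

£367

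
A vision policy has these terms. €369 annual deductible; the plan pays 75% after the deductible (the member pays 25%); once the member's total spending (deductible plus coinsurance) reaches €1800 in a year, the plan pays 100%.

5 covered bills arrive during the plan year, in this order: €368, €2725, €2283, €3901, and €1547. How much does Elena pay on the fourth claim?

€179.25

Claim 1 — €368: all of it applies to the deductible. Cost to member: €368. OOP to date €368.
Claim 2 — €2725: deductible takes €1, €2724 remains; 25% of €2724 = €681. Member pays €682; OOP now €1050.
Claim 3 — €2283: 25% coinsurance on €2283 = €570.75. Member owes €570.75 (running OOP €1620.75).
Claim 4 — €3901: 25% coinsurance on €3901 = €975.25. OOP would hit €2596 > €1800, so the cap limits the member to €1800 − €1620.75 = €179.25.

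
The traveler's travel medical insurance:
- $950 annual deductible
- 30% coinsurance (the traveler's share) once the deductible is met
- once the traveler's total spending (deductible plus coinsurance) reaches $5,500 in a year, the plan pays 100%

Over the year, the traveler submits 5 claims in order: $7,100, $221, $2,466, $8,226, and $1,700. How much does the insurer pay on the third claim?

Claim 1 ($7,100): deductible takes $950, $6,150 remains; coinsurance $6,150 × 30% = $1,845. Traveler pays $2,795; OOP now $2,795. Insurer: $7,100 − $2,795 = $4,305.
Claim 2 ($221): deductible met; 30% of $221 = $66.30. Cost to traveler: $66.30. OOP to date $2,861.30. Plan pays $221 − $66.30 = $154.70.
Claim 3 ($2,466): deductible already satisfied, so traveler's share is 30% × $2,466 = $739.80. Traveler pays $739.80; OOP now $3,601.10. Plan pays $2,466 − $739.80 = $1,726.20.

$1,726.20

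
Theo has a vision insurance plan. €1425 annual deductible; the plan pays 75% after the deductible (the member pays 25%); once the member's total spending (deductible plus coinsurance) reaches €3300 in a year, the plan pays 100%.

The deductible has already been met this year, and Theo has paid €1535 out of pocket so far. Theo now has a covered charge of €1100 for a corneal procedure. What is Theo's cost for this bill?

The deductible is already satisfied, so the full bill goes to coinsurance.
Coinsurance: €1100 × 25% = €275.
Year-to-date out-of-pocket becomes €1535 + €275 = €1810, still under the €3300 maximum, so no cap applies.

€275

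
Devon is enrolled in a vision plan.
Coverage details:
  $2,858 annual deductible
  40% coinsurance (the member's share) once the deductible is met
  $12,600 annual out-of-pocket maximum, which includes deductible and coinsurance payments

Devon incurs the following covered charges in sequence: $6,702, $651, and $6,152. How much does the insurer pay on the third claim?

$3,691.20

Bill 1, $6,702: $2,858 to deductible, leaving $3,844; 40% of $3,844 = $1,537.60. Member owes $4,395.60 (running OOP $4,395.60). Plan pays $6,702 − $4,395.60 = $2,306.40.
Bill 2, $651: deductible already satisfied, so member's share is 40% × $651 = $260.40. Member owes $260.40 (running OOP $4,656). Insurer: $651 − $260.40 = $390.60.
Bill 3, $6,152: deductible met; 40% of $6,152 = $2,460.80. Member owes $2,460.80 (running OOP $7,116.80). Insurer: $6,152 − $2,460.80 = $3,691.20.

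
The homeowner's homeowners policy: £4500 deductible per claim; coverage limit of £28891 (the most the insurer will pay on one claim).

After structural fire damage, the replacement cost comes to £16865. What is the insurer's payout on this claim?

£12365

Subtract the deductible: £16865 − £4500 = £12365.
That's under the £28891 cap, so the insurer reimburses the full £12365.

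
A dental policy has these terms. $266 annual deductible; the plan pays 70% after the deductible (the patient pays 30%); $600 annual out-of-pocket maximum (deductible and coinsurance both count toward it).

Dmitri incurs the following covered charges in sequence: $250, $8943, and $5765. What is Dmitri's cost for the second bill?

$350

Claim 1 — $250: all of it applies to the deductible. Cost to patient: $250. OOP to date $250.
Claim 2 — $8943: $16 to deductible, leaving $8927; coinsurance $8927 × 30% = $2678.10. Deductible plus coinsurance: $16 + $2678.10 = $2694.10. That would push OOP to $2944.10, over the $600 cap, so patient pays $600 − $250 = $350.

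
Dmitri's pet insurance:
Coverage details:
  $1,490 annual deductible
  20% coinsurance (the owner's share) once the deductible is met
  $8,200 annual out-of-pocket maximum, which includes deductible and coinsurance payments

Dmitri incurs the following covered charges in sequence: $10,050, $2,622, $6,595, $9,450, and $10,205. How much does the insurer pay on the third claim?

Claim 1 ($10,050): $1,490 finishes the deductible; $8,560 goes to coinsurance; owner's 20% is $1,712. Cost to owner: $3,202. OOP to date $3,202. Plan pays $10,050 − $3,202 = $6,848.
Claim 2 ($2,622): deductible met; 20% of $2,622 = $524.40. Cost to owner: $524.40. OOP to date $3,726.40. Plan pays $2,622 − $524.40 = $2,097.60.
Claim 3 ($6,595): deductible already satisfied, so owner's share is 20% × $6,595 = $1,319. Owner owes $1,319 (running OOP $5,045.40). Plan pays $6,595 − $1,319 = $5,276.

$5,276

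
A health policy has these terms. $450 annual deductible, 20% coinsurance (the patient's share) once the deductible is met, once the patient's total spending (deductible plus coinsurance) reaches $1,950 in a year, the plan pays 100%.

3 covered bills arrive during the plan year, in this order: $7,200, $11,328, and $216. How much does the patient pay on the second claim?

Claim 1 — $7,200: deductible takes $450, $6,750 remains; coinsurance $6,750 × 20% = $1,350. Patient owes $1,800 (running OOP $1,800).
Claim 2 — $11,328: deductible already satisfied, so patient's share is 20% × $11,328 = $2,265.60. That would push OOP to $4,065.60, over the $1,950 cap, so patient pays $1,950 − $1,800 = $150.

$150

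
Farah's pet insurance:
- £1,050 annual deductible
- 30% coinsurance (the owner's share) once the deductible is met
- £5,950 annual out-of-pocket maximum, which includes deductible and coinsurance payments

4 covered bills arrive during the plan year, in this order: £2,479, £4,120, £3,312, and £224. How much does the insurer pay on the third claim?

Bill 1, £2,479: £1,050 to deductible, leaving £1,429; coinsurance £1,429 × 30% = £428.70. Cost to owner: £1,478.70. OOP to date £1,478.70. Plan pays £2,479 − £1,478.70 = £1,000.30.
Bill 2, £4,120: deductible met; 30% of £4,120 = £1,236. Owner pays £1,236; OOP now £2,714.70. Plan pays £4,120 − £1,236 = £2,884.
Bill 3, £3,312: deductible met; 30% of £3,312 = £993.60. Cost to owner: £993.60. OOP to date £3,708.30. Insurer: £3,312 − £993.60 = £2,318.40.

£2,318.40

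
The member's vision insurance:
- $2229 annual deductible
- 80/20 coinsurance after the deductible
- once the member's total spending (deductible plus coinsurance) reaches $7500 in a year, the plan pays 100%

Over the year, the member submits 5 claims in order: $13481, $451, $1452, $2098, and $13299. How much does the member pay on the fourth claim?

Bill 1, $13481: $2229 finishes the deductible; $11252 goes to coinsurance; 20% of $11252 = $2250.40. Member owes $4479.40 (running OOP $4479.40).
Bill 2, $451: deductible already satisfied, so member's share is 20% × $451 = $90.20. Cost to member: $90.20. OOP to date $4569.60.
Bill 3, $1452: deductible met; 20% of $1452 = $290.40. Cost to member: $290.40. OOP to date $4860.
Bill 4, $2098: deductible met; 20% of $2098 = $419.60. Member owes $419.60 (running OOP $5279.60).

$419.60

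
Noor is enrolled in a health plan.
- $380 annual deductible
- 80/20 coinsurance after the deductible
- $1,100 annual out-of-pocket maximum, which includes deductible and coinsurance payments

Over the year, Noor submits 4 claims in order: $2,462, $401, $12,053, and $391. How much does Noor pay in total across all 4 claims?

$1,100

#1 ($2,462): $380 finishes the deductible; $2,082 goes to coinsurance; 20% of $2,082 = $416.40. Patient pays $796.40; OOP now $796.40.
#2 ($401): deductible met; 20% of $401 = $80.20. Patient pays $80.20; OOP now $876.60.
#3 ($12,053): deductible met; 20% of $12,053 = $2,410.60. OOP would hit $3,287.20 > $1,100, so the cap limits the patient to $1,100 − $876.60 = $223.40.
#4 ($391): 20% coinsurance on $391 = $78.20. Adding that to $1,100 gives $1,178.20, past the $1,100 cap; patient pays only $1,100 − $1,100 = $0.
Summing the patient's payments: $796.40 + $80.20 + $223.40 + $0 = $1,100.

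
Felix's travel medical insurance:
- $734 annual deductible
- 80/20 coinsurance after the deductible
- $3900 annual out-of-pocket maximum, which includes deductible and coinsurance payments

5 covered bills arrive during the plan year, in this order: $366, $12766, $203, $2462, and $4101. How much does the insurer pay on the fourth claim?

$1969.60

#1 ($366): entire amount goes to the deductible. Traveler owes $366 (running OOP $366). Plan pays $366 − $366 = $0.
#2 ($12766): $368 to deductible, leaving $12398; traveler's 20% is $2479.60. Traveler pays $2847.60; OOP now $3213.60. Plan pays $12766 − $2847.60 = $9918.40.
#3 ($203): deductible already satisfied, so traveler's share is 20% × $203 = $40.60. Traveler pays $40.60; OOP now $3254.20. Insurer: $203 − $40.60 = $162.40.
#4 ($2462): deductible already satisfied, so traveler's share is 20% × $2462 = $492.40. Traveler owes $492.40 (running OOP $3746.60). Plan pays $2462 − $492.40 = $1969.60.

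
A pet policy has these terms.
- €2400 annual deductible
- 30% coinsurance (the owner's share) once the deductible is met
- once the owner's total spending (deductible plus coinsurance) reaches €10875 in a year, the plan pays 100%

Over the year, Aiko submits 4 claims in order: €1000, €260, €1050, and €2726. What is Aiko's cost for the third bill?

€1050

#1 (€1000): entire amount goes to the deductible. Owner owes €1000 (running OOP €1000).
#2 (€260): all of it applies to the deductible. Owner pays €260; OOP now €1260.
#3 (€1050): all of it applies to the deductible. Owner owes €1050 (running OOP €2310).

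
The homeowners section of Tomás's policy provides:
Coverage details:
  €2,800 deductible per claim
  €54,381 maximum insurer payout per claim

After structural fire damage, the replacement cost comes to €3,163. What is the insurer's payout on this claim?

€363

Subtract the deductible: €3,163 − €2,800 = €363.
€363 ≤ €54,381, so the limit doesn't bind; insurer pays €363.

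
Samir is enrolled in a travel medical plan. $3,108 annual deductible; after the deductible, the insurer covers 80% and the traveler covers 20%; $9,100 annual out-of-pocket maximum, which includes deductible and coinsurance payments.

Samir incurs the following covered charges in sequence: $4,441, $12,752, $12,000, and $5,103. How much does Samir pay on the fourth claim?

Bill 1, $4,441: $3,108 finishes the deductible; $1,333 goes to coinsurance; traveler's 20% is $266.60. Traveler pays $3,374.60; OOP now $3,374.60.
Bill 2, $12,752: deductible already satisfied, so traveler's share is 20% × $12,752 = $2,550.40. Traveler pays $2,550.40; OOP now $5,925.
Bill 3, $12,000: 20% coinsurance on $12,000 = $2,400. Traveler pays $2,400; OOP now $8,325.
Bill 4, $5,103: 20% coinsurance on $5,103 = $1,020.60. Adding that to $8,325 gives $9,345.60, past the $9,100 cap; traveler pays only $9,100 − $8,325 = $775.

$775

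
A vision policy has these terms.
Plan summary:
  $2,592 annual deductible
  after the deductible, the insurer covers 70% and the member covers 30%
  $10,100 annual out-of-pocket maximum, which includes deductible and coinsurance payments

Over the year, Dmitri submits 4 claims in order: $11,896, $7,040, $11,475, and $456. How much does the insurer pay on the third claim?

Claim 1 — $11,896: deductible takes $2,592, $9,304 remains; member's 30% is $2,791.20. Member owes $5,383.20 (running OOP $5,383.20). Plan pays $11,896 − $5,383.20 = $6,512.80.
Claim 2 — $7,040: deductible met; 30% of $7,040 = $2,112. Member pays $2,112; OOP now $7,495.20. Plan pays $7,040 − $2,112 = $4,928.
Claim 3 — $11,475: 30% coinsurance on $11,475 = $3,442.50. OOP would hit $10,937.70 > $10,100, so the cap limits the member to $10,100 − $7,495.20 = $2,604.80. Insurer: $11,475 − $2,604.80 = $8,870.20.

$8,870.20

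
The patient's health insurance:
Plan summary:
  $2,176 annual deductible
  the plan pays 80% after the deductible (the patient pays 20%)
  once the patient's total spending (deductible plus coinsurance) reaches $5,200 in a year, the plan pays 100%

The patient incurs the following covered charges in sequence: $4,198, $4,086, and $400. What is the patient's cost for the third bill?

$80

#1 ($4,198): $2,176 finishes the deductible; $2,022 goes to coinsurance; 20% of $2,022 = $404.40. Patient owes $2,580.40 (running OOP $2,580.40).
#2 ($4,086): 20% coinsurance on $4,086 = $817.20. Cost to patient: $817.20. OOP to date $3,397.60.
#3 ($400): 20% coinsurance on $400 = $80. Cost to patient: $80. OOP to date $3,477.60.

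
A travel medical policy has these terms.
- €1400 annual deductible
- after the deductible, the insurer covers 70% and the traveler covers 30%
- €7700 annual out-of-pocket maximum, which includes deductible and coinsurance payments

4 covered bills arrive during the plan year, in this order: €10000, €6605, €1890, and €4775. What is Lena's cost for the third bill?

#1 (€10000): deductible takes €1400, €8600 remains; 30% of €8600 = €2580. Cost to traveler: €3980. OOP to date €3980.
#2 (€6605): 30% coinsurance on €6605 = €1981.50. Traveler pays €1981.50; OOP now €5961.50.
#3 (€1890): deductible already satisfied, so traveler's share is 30% × €1890 = €567. Traveler owes €567 (running OOP €6528.50).

€567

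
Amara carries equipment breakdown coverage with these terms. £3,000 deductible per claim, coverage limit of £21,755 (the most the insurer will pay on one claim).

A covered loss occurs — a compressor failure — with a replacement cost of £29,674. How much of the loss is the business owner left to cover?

£7,919

After the deductible, £29,674 − £3,000 = £26,674 remains.
£26,674 exceeds the £21,755 limit, so the insurer pays the limit: £21,755.
Business owner's share is the uncovered remainder: £29,674 − £21,755 = £7,919.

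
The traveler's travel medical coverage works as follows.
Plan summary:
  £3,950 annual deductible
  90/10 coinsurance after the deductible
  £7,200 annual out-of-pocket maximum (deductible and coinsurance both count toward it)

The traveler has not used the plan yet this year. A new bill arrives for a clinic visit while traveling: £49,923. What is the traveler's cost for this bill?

Deductible not yet touched, so the first £3,950 of the bill goes to the deductible.
That leaves £49,923 − £3,950 = £45,973 for coinsurance.
Coinsurance: £45,973 × 10% = £4,597.30.
Traveler responsibility before any cap: £3,950 + £4,597.30 = £8,547.30.
That would bring total out-of-pocket to £8,547.30, past the £7,200 cap. The traveler is capped at £7,200 − £0 = £7,200 on this claim.

£7,200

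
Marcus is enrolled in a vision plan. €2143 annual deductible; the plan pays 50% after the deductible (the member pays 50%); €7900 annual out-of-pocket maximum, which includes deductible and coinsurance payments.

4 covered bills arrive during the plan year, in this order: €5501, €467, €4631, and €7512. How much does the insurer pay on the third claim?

#1 (€5501): €2143 to deductible, leaving €3358; 50% of €3358 = €1679. Member pays €3822; OOP now €3822. Insurer: €5501 − €3822 = €1679.
#2 (€467): 50% coinsurance on €467 = €233.50. Cost to member: €233.50. OOP to date €4055.50. Insurer: €467 − €233.50 = €233.50.
#3 (€4631): deductible already satisfied, so member's share is 50% × €4631 = €2315.50. Member owes €2315.50 (running OOP €6371). Plan pays €4631 − €2315.50 = €2315.50.

€2315.50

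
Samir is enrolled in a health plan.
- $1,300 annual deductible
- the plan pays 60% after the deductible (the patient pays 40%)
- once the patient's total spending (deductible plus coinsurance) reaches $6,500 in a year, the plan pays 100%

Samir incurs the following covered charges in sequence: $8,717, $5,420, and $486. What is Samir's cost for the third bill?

#1 ($8,717): $1,300 to deductible, leaving $7,417; patient's 40% is $2,966.80. Patient pays $4,266.80; OOP now $4,266.80.
#2 ($5,420): deductible already satisfied, so patient's share is 40% × $5,420 = $2,168. Patient pays $2,168; OOP now $6,434.80.
#3 ($486): deductible met; 40% of $486 = $194.40. That would push OOP to $6,629.20, over the $6,500 cap, so patient pays $6,500 − $6,434.80 = $65.20.

$65.20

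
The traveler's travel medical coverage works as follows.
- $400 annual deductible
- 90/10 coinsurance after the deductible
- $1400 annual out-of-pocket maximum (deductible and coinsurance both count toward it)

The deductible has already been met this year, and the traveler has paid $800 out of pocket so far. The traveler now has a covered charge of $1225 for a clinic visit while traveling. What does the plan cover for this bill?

$1102.50

The deductible is already satisfied, so the full bill goes to coinsurance.
Coinsurance: $1225 × 10% = $122.50.
Year-to-date out-of-pocket becomes $800 + $122.50 = $922.50, still under the $1400 maximum, so no cap applies.
The insurer covers the remainder: $1225 − $122.50 = $1102.50.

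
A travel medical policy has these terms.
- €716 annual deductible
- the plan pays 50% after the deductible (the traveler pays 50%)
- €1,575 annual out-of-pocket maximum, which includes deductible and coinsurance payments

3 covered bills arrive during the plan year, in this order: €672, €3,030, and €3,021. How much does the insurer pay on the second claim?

€2,127

#1 (€672): fully absorbed by the deductible. Cost to traveler: €672. OOP to date €672. Plan pays €672 − €672 = €0.
#2 (€3,030): €44 to deductible, leaving €2,986; 50% of €2,986 = €1,493. Claim cost before the cap: €44 + €1,493 = €1,537. That would push OOP to €2,209, over the €1,575 cap, so traveler pays €1,575 − €672 = €903. Plan pays €3,030 − €903 = €2,127.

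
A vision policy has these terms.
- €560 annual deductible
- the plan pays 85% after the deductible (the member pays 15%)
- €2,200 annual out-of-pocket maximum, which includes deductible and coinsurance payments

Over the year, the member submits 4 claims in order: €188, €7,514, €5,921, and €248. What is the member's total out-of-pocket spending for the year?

€2,200

Claim 1 — €188: entire amount goes to the deductible. Member pays €188; OOP now €188.
Claim 2 — €7,514: €372 to deductible, leaving €7,142; coinsurance €7,142 × 15% = €1,071.30. Member owes €1,443.30 (running OOP €1,631.30).
Claim 3 — €5,921: 15% coinsurance on €5,921 = €888.15. That would push OOP to €2,519.45, over the €2,200 cap, so member pays €2,200 − €1,631.30 = €568.70.
Claim 4 — €248: deductible met; 15% of €248 = €37.20. Adding that to €2,200 gives €2,237.20, past the €2,200 cap; member pays only €2,200 − €2,200 = €0.
Total paid by the member: €188 + €1,443.30 + €568.70 + €0 = €2,200.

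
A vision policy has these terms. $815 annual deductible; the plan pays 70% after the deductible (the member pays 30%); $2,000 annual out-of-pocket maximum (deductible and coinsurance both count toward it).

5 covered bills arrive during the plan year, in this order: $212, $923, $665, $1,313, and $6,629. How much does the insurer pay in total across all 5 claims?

Claim 1 — $212: all of it applies to the deductible. Cost to member: $212. OOP to date $212. Insurer: $212 − $212 = $0.
Claim 2 — $923: deductible takes $603, $320 remains; 30% of $320 = $96. Cost to member: $699. OOP to date $911. Insurer: $923 − $699 = $224.
Claim 3 — $665: 30% coinsurance on $665 = $199.50. Member owes $199.50 (running OOP $1,110.50). Insurer: $665 − $199.50 = $465.50.
Claim 4 — $1,313: deductible already satisfied, so member's share is 30% × $1,313 = $393.90. Member pays $393.90; OOP now $1,504.40. Plan pays $1,313 − $393.90 = $919.10.
Claim 5 — $6,629: deductible met; 30% of $6,629 = $1,988.70. OOP would hit $3,493.10 > $2,000, so the cap limits the member to $2,000 − $1,504.40 = $495.60. Plan pays $6,629 − $495.60 = $6,133.40.
Insurer total: $0 + $224 + $465.50 + $919.10 + $6,133.40 = $7,742.

$7,742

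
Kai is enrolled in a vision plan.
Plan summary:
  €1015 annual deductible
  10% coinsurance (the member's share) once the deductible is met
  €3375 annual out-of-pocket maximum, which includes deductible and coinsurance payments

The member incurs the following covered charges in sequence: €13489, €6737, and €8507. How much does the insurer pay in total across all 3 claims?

Claim 1 — €13489: €1015 finishes the deductible; €12474 goes to coinsurance; 10% of €12474 = €1247.40. Cost to member: €2262.40. OOP to date €2262.40. Insurer: €13489 − €2262.40 = €11226.60.
Claim 2 — €6737: deductible already satisfied, so member's share is 10% × €6737 = €673.70. Member owes €673.70 (running OOP €2936.10). Insurer: €6737 − €673.70 = €6063.30.
Claim 3 — €8507: 10% coinsurance on €8507 = €850.70. OOP would hit €3786.80 > €3375, so the cap limits the member to €3375 − €2936.10 = €438.90. Insurer: €8507 − €438.90 = €8068.10.
Insurer total = bills − member's total = €28733 − €3375 = €25358.

€25358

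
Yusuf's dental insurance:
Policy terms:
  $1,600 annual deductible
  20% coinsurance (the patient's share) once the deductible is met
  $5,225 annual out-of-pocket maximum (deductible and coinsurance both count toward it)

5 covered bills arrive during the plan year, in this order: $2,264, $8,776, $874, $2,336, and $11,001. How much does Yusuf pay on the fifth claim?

#1 ($2,264): $1,600 finishes the deductible; $664 goes to coinsurance; patient's 20% is $132.80. Cost to patient: $1,732.80. OOP to date $1,732.80.
#2 ($8,776): deductible met; 20% of $8,776 = $1,755.20. Patient pays $1,755.20; OOP now $3,488.
#3 ($874): deductible already satisfied, so patient's share is 20% × $874 = $174.80. Patient pays $174.80; OOP now $3,662.80.
#4 ($2,336): deductible already satisfied, so patient's share is 20% × $2,336 = $467.20. Patient owes $467.20 (running OOP $4,130).
#5 ($11,001): deductible already satisfied, so patient's share is 20% × $11,001 = $2,200.20. OOP would hit $6,330.20 > $5,225, so the cap limits the patient to $5,225 − $4,130 = $1,095.

$1,095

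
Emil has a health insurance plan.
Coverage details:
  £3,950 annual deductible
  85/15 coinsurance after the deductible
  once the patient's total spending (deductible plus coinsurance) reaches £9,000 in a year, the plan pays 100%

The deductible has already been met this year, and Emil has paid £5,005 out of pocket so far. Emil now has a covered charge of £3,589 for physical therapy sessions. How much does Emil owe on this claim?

The deductible is already satisfied, so the full bill goes to coinsurance.
Coinsurance: £3,589 × 15% = £538.35.
Cumulative spending £5,005 + £538.35 = £5,543.35 stays under the £9,000 maximum.

£538.35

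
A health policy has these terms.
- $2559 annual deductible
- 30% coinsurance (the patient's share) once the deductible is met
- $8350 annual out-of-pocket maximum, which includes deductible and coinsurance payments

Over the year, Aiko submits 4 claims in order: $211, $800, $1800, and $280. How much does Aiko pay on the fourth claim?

$84

Bill 1, $211: fully absorbed by the deductible. Patient owes $211 (running OOP $211).
Bill 2, $800: all of it applies to the deductible. Cost to patient: $800. OOP to date $1011.
Bill 3, $1800: $1548 finishes the deductible; $252 goes to coinsurance; patient's 30% is $75.60. Cost to patient: $1623.60. OOP to date $2634.60.
Bill 4, $280: 30% coinsurance on $280 = $84. Cost to patient: $84. OOP to date $2718.60.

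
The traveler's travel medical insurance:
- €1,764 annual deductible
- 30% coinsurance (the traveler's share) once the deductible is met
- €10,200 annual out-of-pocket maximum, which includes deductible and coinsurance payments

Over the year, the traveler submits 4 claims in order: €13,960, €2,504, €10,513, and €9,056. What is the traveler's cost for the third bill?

€3,153.90

Claim 1 (€13,960): €1,764 to deductible, leaving €12,196; coinsurance €12,196 × 30% = €3,658.80. Cost to traveler: €5,422.80. OOP to date €5,422.80.
Claim 2 (€2,504): deductible met; 30% of €2,504 = €751.20. Traveler owes €751.20 (running OOP €6,174).
Claim 3 (€10,513): deductible already satisfied, so traveler's share is 30% × €10,513 = €3,153.90. Traveler pays €3,153.90; OOP now €9,327.90.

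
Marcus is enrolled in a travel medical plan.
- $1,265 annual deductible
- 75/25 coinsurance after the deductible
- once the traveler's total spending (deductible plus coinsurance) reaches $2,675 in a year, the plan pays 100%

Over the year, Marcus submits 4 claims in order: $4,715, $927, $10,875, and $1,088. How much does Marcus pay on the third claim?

$315.75

Claim 1 — $4,715: $1,265 finishes the deductible; $3,450 goes to coinsurance; coinsurance $3,450 × 25% = $862.50. Traveler pays $2,127.50; OOP now $2,127.50.
Claim 2 — $927: deductible met; 25% of $927 = $231.75. Cost to traveler: $231.75. OOP to date $2,359.25.
Claim 3 — $10,875: 25% coinsurance on $10,875 = $2,718.75. OOP would hit $5,078 > $2,675, so the cap limits the traveler to $2,675 − $2,359.25 = $315.75.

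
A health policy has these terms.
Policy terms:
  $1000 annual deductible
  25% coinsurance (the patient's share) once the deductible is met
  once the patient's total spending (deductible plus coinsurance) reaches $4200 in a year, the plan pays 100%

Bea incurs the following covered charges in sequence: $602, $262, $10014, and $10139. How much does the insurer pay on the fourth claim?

$9408.50

#1 ($602): all of it applies to the deductible. Patient pays $602; OOP now $602. Insurer: $602 − $602 = $0.
#2 ($262): all of it applies to the deductible. Cost to patient: $262. OOP to date $864. Insurer: $262 − $262 = $0.
#3 ($10014): $136 to deductible, leaving $9878; 25% of $9878 = $2469.50. Cost to patient: $2605.50. OOP to date $3469.50. Insurer: $10014 − $2605.50 = $7408.50.
#4 ($10139): deductible already satisfied, so patient's share is 25% × $10139 = $2534.75. That would push OOP to $6004.25, over the $4200 cap, so patient pays $4200 − $3469.50 = $730.50. Insurer: $10139 − $730.50 = $9408.50.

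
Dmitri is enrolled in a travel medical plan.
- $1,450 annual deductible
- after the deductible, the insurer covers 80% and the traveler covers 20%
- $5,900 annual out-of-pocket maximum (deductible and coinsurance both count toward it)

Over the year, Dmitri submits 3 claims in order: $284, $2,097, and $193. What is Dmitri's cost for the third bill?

Claim 1 — $284: entire amount goes to the deductible. Cost to traveler: $284. OOP to date $284.
Claim 2 — $2,097: deductible takes $1,166, $931 remains; 20% of $931 = $186.20. Traveler owes $1,352.20 (running OOP $1,636.20).
Claim 3 — $193: 20% coinsurance on $193 = $38.60. Traveler pays $38.60; OOP now $1,674.80.

$38.60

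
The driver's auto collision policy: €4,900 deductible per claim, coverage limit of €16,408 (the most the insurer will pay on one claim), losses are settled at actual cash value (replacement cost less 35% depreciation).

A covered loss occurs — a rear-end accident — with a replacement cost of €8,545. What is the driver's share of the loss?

€7,890.75

Depreciate 35%: the covered value is €8,545 × 0.65 = €5,554.25.
After the deductible, €5,554.25 − €4,900 = €654.25 remains.
€654.25 ≤ €16,408, so the limit doesn't bind; insurer pays €654.25.
Driver's share is the uncovered remainder: €8,545 − €654.25 = €7,890.75.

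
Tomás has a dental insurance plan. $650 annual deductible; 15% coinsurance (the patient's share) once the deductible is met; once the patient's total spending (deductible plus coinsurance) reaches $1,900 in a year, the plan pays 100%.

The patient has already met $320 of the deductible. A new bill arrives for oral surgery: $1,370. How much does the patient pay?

Deductible still to meet: $650 − $320 = $330.
That leaves $1,370 − $330 = $1,040 for coinsurance.
15% of $1,040 = $156 falls to the patient.
That puts the patient's cost at $330 + $156 = $486 before any cap.
Total out-of-pocket so far would be $320 + $486 = $806, below the $1,900 cap — no reduction.

$486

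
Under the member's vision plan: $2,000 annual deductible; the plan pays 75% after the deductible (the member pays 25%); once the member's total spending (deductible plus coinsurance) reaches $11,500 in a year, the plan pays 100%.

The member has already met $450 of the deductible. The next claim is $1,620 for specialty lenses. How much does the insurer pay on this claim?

$52.50

Deductible still to meet: $2,000 − $450 = $1,550.
The remaining $70 (= $1,620 − $1,550) moves to coinsurance.
Coinsurance: $70 × 25% = $17.50.
So the member owes $1,550 + $17.50 = $1,567.50 before any cap.
Cumulative spending $450 + $1,567.50 = $2,017.50 stays under the $11,500 maximum.
The insurer covers the remainder: $1,620 − $1,567.50 = $52.50.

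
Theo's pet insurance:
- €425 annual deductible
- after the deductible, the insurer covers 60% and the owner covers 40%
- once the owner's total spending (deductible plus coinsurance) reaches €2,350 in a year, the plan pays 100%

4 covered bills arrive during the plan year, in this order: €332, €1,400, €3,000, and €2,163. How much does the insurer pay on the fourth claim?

Claim 1 — €332: all of it applies to the deductible. Cost to owner: €332. OOP to date €332. Plan pays €332 − €332 = €0.
Claim 2 — €1,400: €93 to deductible, leaving €1,307; owner's 40% is €522.80. Owner pays €615.80; OOP now €947.80. Plan pays €1,400 − €615.80 = €784.20.
Claim 3 — €3,000: 40% coinsurance on €3,000 = €1,200. Cost to owner: €1,200. OOP to date €2,147.80. Plan pays €3,000 − €1,200 = €1,800.
Claim 4 — €2,163: deductible met; 40% of €2,163 = €865.20. Adding that to €2,147.80 gives €3,013, past the €2,350 cap; owner pays only €2,350 − €2,147.80 = €202.20. Plan pays €2,163 − €202.20 = €1,960.80.

€1,960.80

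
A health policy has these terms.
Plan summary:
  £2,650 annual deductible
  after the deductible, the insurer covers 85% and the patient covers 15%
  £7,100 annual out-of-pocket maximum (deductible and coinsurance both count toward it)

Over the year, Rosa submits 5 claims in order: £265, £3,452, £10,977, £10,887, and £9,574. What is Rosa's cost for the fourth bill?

Claim 1 (£265): entire amount goes to the deductible. Patient owes £265 (running OOP £265).
Claim 2 (£3,452): £2,385 to deductible, leaving £1,067; 15% of £1,067 = £160.05. Patient pays £2,545.05; OOP now £2,810.05.
Claim 3 (£10,977): 15% coinsurance on £10,977 = £1,646.55. Cost to patient: £1,646.55. OOP to date £4,456.60.
Claim 4 (£10,887): 15% coinsurance on £10,887 = £1,633.05. Cost to patient: £1,633.05. OOP to date £6,089.65.

£1,633.05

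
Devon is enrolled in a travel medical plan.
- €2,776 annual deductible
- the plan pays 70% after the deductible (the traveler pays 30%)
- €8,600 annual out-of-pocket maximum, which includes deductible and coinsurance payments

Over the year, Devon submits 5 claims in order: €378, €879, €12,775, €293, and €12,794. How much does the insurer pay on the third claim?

€7,879.20

Claim 1 (€378): fully absorbed by the deductible. Traveler pays €378; OOP now €378. Plan pays €378 − €378 = €0.
Claim 2 (€879): fully absorbed by the deductible. Traveler owes €879 (running OOP €1,257). Plan pays €879 − €879 = €0.
Claim 3 (€12,775): deductible takes €1,519, €11,256 remains; coinsurance €11,256 × 30% = €3,376.80. Traveler pays €4,895.80; OOP now €6,152.80. Insurer: €12,775 − €4,895.80 = €7,879.20.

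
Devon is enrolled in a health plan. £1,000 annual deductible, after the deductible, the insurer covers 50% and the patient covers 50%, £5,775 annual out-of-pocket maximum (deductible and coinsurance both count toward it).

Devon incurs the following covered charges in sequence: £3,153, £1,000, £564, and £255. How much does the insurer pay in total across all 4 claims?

#1 (£3,153): £1,000 to deductible, leaving £2,153; 50% of £2,153 = £1,076.50. Cost to patient: £2,076.50. OOP to date £2,076.50. Insurer: £3,153 − £2,076.50 = £1,076.50.
#2 (£1,000): 50% coinsurance on £1,000 = £500. Cost to patient: £500. OOP to date £2,576.50. Plan pays £1,000 − £500 = £500.
#3 (£564): deductible already satisfied, so patient's share is 50% × £564 = £282. Cost to patient: £282. OOP to date £2,858.50. Insurer: £564 − £282 = £282.
#4 (£255): deductible met; 50% of £255 = £127.50. Cost to patient: £127.50. OOP to date £2,986. Insurer: £255 − £127.50 = £127.50.
Insurer total: £1,076.50 + £500 + £282 + £127.50 = £1,986.

£1,986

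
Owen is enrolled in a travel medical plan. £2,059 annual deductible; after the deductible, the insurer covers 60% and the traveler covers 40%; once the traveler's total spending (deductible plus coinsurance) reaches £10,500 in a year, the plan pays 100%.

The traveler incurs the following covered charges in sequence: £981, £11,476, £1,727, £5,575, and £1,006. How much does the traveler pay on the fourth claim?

£2,230

Bill 1, £981: entire amount goes to the deductible. Cost to traveler: £981. OOP to date £981.
Bill 2, £11,476: £1,078 to deductible, leaving £10,398; coinsurance £10,398 × 40% = £4,159.20. Traveler pays £5,237.20; OOP now £6,218.20.
Bill 3, £1,727: deductible met; 40% of £1,727 = £690.80. Traveler pays £690.80; OOP now £6,909.
Bill 4, £5,575: deductible met; 40% of £5,575 = £2,230. Traveler pays £2,230; OOP now £9,139.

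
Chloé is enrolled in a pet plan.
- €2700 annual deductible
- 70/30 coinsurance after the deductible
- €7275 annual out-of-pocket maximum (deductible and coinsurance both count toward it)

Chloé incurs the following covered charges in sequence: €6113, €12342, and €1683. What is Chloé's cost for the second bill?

€3551.10

Claim 1 — €6113: €2700 finishes the deductible; €3413 goes to coinsurance; 30% of €3413 = €1023.90. Cost to owner: €3723.90. OOP to date €3723.90.
Claim 2 — €12342: deductible met; 30% of €12342 = €3702.60. OOP would hit €7426.50 > €7275, so the cap limits the owner to €7275 − €3723.90 = €3551.10.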